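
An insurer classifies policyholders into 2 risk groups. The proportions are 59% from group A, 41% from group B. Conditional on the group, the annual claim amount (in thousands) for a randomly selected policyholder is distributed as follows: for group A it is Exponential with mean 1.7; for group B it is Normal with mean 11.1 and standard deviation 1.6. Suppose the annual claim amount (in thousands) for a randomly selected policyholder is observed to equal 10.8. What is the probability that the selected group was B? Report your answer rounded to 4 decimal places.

Likelihoods f(10.8 | ·): A: 0.00102448; B: 0.244994.
Posterior ∝ prior × likelihood. Numerator for B: 0.41·0.244994 = 0.100448.
Normalizing constant: 0.59·0.00102448 + 0.41·0.244994 = 0.101052.
P(B | observation) = 0.100448 / 0.101052 = 0.994018.

0.9940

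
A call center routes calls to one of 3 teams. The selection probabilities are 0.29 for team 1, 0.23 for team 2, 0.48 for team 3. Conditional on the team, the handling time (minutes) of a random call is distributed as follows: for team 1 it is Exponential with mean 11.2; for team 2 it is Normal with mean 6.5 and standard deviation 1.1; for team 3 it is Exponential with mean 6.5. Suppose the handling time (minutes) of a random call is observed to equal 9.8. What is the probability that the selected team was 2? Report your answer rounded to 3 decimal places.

Likelihoods f(9.8 | ·): 1: 0.0372198; 2: 0.00402895; 3: 0.0340647.
Posterior ∝ prior × likelihood. Numerator for 2: 0.23·0.00402895 = 0.000926659.
Normalizing constant: 0.29·0.0372198 + 0.23·0.00402895 + 0.48·0.0340647 = 0.0280714.
P(2 | observation) = 0.000926659 / 0.0280714 = 0.0330107.

0.033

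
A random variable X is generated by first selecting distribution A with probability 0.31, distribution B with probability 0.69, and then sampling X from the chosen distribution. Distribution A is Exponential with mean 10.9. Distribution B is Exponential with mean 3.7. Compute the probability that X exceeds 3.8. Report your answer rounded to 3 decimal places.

0.466

Conditional on each component, P(X > 3.8): A: 0.705659; B: 0.35807.
By total probability, P(X > 3.8) = 0.31·0.705659 + 0.69·0.35807 = 0.465822.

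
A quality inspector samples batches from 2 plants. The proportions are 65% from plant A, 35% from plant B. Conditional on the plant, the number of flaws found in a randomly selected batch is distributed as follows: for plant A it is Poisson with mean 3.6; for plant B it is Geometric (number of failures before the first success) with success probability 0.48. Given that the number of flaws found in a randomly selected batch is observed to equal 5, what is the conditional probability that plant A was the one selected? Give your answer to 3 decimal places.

Likelihoods P(X=5 | ·): A: 0.13768; B: 0.0182498.
Posterior ∝ prior × likelihood. Numerator for A: 0.65·0.13768 = 0.0894921.
Normalizing constant: 0.65·0.13768 + 0.35·0.0182498 = 0.0958795.
P(A | observation) = 0.0894921 / 0.0958795 = 0.933381.

0.933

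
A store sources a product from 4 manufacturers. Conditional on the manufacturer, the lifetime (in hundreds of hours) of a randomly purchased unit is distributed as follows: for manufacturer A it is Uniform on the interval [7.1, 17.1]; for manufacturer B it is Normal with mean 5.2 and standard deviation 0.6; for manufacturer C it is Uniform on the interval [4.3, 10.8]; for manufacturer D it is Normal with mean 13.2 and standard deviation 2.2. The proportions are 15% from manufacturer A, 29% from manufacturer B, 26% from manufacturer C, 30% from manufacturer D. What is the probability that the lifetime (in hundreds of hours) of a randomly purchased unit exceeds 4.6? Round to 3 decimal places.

Conditional on each manufacturer, P(X > 4.6): A: 1; B: 0.841345; C: 0.953846; D: 0.999954.
By total probability, P(X > 4.6) = 0.15·1 + 0.29·0.841345 + 0.26·0.953846 + 0.3·0.999954 = 0.941976.

0.942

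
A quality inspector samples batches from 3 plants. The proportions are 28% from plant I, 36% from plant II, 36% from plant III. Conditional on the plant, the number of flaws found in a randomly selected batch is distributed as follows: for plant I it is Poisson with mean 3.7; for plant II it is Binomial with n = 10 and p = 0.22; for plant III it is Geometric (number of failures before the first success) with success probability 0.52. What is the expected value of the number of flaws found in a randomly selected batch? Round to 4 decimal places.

2.1603

Component means — I: 3.7; II: 2.2; III: 0.923077.
E[X] = 0.28·3.7 + 0.36·2.2 + 0.36·0.923077 = 2.16031.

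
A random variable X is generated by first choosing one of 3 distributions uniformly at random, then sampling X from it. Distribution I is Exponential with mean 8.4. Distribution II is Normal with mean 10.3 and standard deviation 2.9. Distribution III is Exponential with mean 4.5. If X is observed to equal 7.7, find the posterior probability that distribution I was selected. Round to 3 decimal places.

0.265

Likelihoods f(7.7 | ·): I: 0.0476011; II: 0.0920382; III: 0.0401478.
Posterior ∝ prior × likelihood. Numerator for I: 0.333333·0.0476011 = 0.015867.
Normalizing constant: 0.333333·0.0476011 + 0.333333·0.0920382 + 0.333333·0.0401478 = 0.059929.
P(I | observation) = 0.015867 / 0.059929 = 0.264764.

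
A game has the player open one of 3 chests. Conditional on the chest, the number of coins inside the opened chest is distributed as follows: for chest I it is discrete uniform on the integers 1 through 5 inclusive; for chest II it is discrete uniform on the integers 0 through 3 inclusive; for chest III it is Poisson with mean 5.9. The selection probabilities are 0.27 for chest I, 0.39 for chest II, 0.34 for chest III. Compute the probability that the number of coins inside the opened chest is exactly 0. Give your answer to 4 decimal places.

0.0984

Conditional on each chest, P(X = 0): I: 0; II: 0.25; III: 0.00273944.
By total probability, P(X = 0) = 0.27·0 + 0.39·0.25 + 0.34·0.00273944 = 0.0984314.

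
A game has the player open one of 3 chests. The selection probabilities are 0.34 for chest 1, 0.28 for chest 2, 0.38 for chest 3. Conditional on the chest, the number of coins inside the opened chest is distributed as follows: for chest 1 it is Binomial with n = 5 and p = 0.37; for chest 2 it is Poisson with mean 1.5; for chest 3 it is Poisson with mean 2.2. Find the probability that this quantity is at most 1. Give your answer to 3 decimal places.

Conditional on each chest, P(X ≤ 1): 1: 0.390673; 2: 0.557825; 3: 0.35457.
By total probability, P(X ≤ 1) = 0.34·0.390673 + 0.28·0.557825 + 0.38·0.35457 = 0.423757.

0.424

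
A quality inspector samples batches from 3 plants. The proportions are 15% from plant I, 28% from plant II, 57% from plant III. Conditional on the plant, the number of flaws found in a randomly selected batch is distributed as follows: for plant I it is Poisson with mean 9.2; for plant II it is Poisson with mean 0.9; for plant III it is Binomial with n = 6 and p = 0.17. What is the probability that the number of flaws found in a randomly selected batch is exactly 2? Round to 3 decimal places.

Conditional on each plant, P(X = 2): I: 0.00427599; II: 0.164661; III: 0.205732.
By total probability, P(X = 2) = 0.15·0.00427599 + 0.28·0.164661 + 0.57·0.205732 = 0.164014.

0.164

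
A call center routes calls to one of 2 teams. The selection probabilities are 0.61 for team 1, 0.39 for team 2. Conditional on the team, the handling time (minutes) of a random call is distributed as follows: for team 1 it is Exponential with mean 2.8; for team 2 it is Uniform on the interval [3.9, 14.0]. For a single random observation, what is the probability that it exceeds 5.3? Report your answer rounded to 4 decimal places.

0.4278

Conditional on each team, P(X > 5.3): 1: 0.150641; 2: 0.861386.
By total probability, P(X > 5.3) = 0.61·0.150641 + 0.39·0.861386 = 0.427831.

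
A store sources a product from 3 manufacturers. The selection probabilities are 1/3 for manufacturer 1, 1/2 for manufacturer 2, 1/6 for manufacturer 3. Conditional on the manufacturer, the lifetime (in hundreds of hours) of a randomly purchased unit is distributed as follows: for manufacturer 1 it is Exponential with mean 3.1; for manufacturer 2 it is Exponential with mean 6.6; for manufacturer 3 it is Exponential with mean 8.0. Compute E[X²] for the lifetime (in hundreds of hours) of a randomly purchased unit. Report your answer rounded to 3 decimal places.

For each component E[X²] = Var + (mean)², giving 1: 19.22; 2: 87.12; 3: 128.
Overall E[X²] = 0.333333·19.22 + 0.5·87.12 + 0.166667·128 = 71.3.

71.300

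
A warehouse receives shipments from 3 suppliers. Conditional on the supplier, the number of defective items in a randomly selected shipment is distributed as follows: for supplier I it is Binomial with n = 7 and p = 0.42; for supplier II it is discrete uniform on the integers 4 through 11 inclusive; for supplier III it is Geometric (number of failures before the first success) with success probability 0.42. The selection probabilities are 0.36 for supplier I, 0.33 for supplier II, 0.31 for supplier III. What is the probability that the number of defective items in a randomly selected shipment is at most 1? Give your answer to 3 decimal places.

Conditional on each supplier, P(X ≤ 1): I: 0.134002; II: 0; III: 0.6636.
By total probability, P(X ≤ 1) = 0.36·0.134002 + 0.33·0 + 0.31·0.6636 = 0.253957.

0.254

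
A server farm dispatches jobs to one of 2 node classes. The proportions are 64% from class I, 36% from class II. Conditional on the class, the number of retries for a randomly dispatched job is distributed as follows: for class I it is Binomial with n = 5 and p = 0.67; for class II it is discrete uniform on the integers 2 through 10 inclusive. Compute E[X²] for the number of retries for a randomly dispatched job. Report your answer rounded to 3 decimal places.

For each component E[X²] = Var + (mean)², giving I: 12.328; II: 42.6667.
Overall E[X²] = 0.64·12.328 + 0.36·42.6667 = 23.2499.

23.250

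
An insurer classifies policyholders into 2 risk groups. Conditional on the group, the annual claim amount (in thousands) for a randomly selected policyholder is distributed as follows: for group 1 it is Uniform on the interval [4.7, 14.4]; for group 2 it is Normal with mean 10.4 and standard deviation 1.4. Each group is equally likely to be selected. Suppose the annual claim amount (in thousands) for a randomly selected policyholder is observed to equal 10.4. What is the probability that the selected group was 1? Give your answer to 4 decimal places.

0.2657

Likelihoods f(10.4 | ·): 1: 0.103093; 2: 0.284959.
Posterior ∝ prior × likelihood. Numerator for 1: 0.5·0.103093 = 0.0515464.
Normalizing constant: 0.5·0.103093 + 0.5·0.284959 = 0.194026.
P(1 | observation) = 0.0515464 / 0.194026 = 0.265668.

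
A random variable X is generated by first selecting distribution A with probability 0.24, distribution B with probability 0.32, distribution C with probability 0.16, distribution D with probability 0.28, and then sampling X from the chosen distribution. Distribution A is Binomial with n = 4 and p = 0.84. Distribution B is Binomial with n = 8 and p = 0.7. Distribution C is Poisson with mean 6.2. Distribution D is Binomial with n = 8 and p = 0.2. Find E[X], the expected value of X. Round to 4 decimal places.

Component means — A: 3.36; B: 5.6; C: 6.2; D: 1.6.
E[X] = 0.24·3.36 + 0.32·5.6 + 0.16·6.2 + 0.28·1.6 = 4.0384.

4.0384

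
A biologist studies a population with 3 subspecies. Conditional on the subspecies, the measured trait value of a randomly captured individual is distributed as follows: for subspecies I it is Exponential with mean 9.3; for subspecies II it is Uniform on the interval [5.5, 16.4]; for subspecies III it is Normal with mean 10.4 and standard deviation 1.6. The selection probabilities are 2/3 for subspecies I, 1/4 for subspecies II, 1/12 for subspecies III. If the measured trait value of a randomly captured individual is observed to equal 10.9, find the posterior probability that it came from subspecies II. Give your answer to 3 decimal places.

0.353

Likelihoods f(10.9 | ·): I: 0.0333047; II: 0.0917431; III: 0.237457.
Posterior ∝ prior × likelihood. Numerator for II: 0.25·0.0917431 = 0.0229358.
Normalizing constant: 0.666667·0.0333047 + 0.25·0.0917431 + 0.0833333·0.237457 = 0.064927.
P(II | observation) = 0.0229358 / 0.064927 = 0.353255.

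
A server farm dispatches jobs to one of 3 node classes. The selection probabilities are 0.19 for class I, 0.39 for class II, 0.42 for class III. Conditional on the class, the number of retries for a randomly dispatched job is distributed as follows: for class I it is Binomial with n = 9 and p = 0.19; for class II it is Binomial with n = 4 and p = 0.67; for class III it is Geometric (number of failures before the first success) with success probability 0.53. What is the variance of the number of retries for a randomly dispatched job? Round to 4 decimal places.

1.9613

Per component, I: μ=1.71, E[X²]=4.3092; II: μ=2.68, E[X²]=8.0668; III: μ=0.886792, E[X²]=2.45959.
E[X] = 0.19·1.71 + 0.39·2.68 + 0.42·0.886792 = 1.74255.
E[X²] = 0.19·4.3092 + 0.39·8.0668 + 0.42·2.45959 = 4.99783.
Var(X) = E[X²] − (E[X])² = 4.99783 − 3.03649 = 1.96134.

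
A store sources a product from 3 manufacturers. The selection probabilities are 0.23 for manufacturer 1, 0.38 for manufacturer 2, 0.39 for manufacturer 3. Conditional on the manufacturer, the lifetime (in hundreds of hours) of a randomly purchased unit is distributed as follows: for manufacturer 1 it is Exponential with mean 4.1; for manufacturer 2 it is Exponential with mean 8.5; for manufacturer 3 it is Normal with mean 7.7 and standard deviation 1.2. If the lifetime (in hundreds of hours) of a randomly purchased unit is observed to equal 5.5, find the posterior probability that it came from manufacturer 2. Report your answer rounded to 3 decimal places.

Likelihoods f(5.5 | ·): 1: 0.0637714; 2: 0.0615981; 3: 0.061926.
Posterior ∝ prior × likelihood. Numerator for 2: 0.38·0.0615981 = 0.0234073.
Normalizing constant: 0.23·0.0637714 + 0.38·0.0615981 + 0.39·0.061926 = 0.0622258.
P(2 | observation) = 0.0234073 / 0.0622258 = 0.376166.

0.376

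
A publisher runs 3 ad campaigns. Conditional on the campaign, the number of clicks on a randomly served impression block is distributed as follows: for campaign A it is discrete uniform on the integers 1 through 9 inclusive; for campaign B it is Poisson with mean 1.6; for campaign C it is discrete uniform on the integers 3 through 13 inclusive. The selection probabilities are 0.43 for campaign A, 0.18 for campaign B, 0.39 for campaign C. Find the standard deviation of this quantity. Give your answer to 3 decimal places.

Per component, A: μ=5, E[X²]=31.6667; B: μ=1.6, E[X²]=4.16; C: μ=8, E[X²]=74.
E[X] = 0.43·5 + 0.18·1.6 + 0.39·8 = 5.558.
E[X²] = 0.43·31.6667 + 0.18·4.16 + 0.39·74 = 43.2255.
Var(X) = E[X²] − (E[X])² = 43.2255 − 30.8914 = 12.3341.
SD(X) = √12.3341 = 3.51199.

3.512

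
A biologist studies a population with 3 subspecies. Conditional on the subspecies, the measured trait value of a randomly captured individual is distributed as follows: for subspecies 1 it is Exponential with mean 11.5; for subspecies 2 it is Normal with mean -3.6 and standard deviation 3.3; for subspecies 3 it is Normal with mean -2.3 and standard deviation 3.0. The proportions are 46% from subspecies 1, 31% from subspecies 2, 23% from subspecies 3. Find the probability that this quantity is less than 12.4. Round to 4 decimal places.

0.8435

Conditional on each subspecies, P(X < 12.4): 1: 0.659813; 2: 0.999999; 3: 1.
By total probability, P(X < 12.4) = 0.46·0.659813 + 0.31·0.999999 + 0.23·1 = 0.843514.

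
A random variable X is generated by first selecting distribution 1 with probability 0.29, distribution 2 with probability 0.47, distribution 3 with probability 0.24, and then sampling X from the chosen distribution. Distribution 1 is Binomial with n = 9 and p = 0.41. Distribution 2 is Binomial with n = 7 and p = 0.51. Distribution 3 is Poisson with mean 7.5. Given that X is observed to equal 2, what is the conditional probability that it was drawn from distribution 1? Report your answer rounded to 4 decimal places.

0.3642

Likelihoods P(X=2 | ·): 1: 0.150603; 2: 0.154291; 3: 0.0155555.
Posterior ∝ prior × likelihood. Numerator for 1: 0.29·0.150603 = 0.0436749.
Normalizing constant: 0.29·0.150603 + 0.47·0.154291 + 0.24·0.0155555 = 0.119925.
P(1 | observation) = 0.0436749 / 0.119925 = 0.364186.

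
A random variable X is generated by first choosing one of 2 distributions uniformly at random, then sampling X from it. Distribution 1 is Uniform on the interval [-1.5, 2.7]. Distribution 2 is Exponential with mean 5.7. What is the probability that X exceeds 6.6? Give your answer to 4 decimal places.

Conditional on each component, P(X > 6.6): 1: 0; 2: 0.314147.
By total probability, P(X > 6.6) = 0.5·0 + 0.5·0.314147 = 0.157073.

0.1571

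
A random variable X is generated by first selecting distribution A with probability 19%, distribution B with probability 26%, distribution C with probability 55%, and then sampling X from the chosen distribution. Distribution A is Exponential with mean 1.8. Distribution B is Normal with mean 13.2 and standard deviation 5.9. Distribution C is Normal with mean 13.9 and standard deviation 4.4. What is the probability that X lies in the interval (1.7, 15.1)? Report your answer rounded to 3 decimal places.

Conditional on each component, P(1.7 < X < 15.1): A: 0.388668; B: 0.600648; C: 0.604689.
By total probability, P(1.7 < X < 15.1) = 0.19·0.388668 + 0.26·0.600648 + 0.55·0.604689 = 0.562594.

0.563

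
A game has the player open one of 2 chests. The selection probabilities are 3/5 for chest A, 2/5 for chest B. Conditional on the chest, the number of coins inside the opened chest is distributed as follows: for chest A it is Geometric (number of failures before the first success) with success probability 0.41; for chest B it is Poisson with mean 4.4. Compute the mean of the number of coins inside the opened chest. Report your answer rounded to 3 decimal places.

Component means — A: 1.43902; B: 4.4.
E[X] = 0.6·1.43902 + 0.4·4.4 = 2.62341.

2.623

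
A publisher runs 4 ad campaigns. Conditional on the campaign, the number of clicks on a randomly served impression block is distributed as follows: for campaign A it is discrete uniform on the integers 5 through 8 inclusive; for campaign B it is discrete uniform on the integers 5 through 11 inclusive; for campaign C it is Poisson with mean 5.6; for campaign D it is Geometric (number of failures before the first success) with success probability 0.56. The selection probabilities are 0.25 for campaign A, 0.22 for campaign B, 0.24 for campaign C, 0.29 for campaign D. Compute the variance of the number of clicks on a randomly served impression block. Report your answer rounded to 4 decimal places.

10.7209

Per component, A: μ=6.5, E[X²]=43.5; B: μ=8, E[X²]=68; C: μ=5.6, E[X²]=36.96; D: μ=0.785714, E[X²]=2.02041.
E[X] = 0.25·6.5 + 0.22·8 + 0.24·5.6 + 0.29·0.785714 = 4.95686.
E[X²] = 0.25·43.5 + 0.22·68 + 0.24·36.96 + 0.29·2.02041 = 35.2913.
Var(X) = E[X²] − (E[X])² = 35.2913 − 24.5704 = 10.7209.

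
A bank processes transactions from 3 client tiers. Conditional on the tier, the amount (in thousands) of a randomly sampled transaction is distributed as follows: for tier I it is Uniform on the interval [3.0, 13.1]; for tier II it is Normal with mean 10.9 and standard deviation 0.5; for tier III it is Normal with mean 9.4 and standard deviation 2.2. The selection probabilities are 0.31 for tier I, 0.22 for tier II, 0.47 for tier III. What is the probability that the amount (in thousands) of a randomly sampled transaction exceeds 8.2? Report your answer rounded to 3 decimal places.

Conditional on each tier, P(X > 8.2): I: 0.485149; II: 1; III: 0.70728.
By total probability, P(X > 8.2) = 0.31·0.485149 + 0.22·1 + 0.47·0.70728 = 0.702817.

0.703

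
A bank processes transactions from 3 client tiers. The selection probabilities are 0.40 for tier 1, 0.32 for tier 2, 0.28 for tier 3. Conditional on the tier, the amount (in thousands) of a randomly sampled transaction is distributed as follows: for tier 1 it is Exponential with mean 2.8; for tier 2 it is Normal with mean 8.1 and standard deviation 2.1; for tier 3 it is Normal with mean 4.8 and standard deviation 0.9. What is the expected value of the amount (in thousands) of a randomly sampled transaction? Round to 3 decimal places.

5.056

Component means — 1: 2.8; 2: 8.1; 3: 4.8.
E[X] = 0.4·2.8 + 0.32·8.1 + 0.28·4.8 = 5.056.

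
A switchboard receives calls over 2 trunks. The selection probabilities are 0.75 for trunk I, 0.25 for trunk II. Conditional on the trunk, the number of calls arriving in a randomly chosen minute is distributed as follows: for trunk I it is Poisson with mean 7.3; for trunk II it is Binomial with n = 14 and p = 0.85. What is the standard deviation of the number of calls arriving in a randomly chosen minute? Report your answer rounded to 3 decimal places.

3.145

Per component, I: μ=7.3, E[X²]=60.59; II: μ=11.9, E[X²]=143.395.
E[X] = 0.75·7.3 + 0.25·11.9 = 8.45.
E[X²] = 0.75·60.59 + 0.25·143.395 = 81.2912.
Var(X) = E[X²] − (E[X])² = 81.2912 − 71.4025 = 9.88875.
SD(X) = √9.88875 = 3.14464.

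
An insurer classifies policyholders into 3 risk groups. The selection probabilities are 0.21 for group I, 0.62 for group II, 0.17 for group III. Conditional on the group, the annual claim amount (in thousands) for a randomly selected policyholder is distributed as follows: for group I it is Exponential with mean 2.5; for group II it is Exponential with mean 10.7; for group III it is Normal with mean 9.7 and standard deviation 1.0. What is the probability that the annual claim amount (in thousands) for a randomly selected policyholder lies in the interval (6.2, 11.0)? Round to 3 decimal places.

Conditional on each group, P(6.2 < X < 11.0): I: 0.0714659; II: 0.202504; III: 0.902967.
By total probability, P(6.2 < X < 11.0) = 0.21·0.0714659 + 0.62·0.202504 + 0.17·0.902967 = 0.294065.

0.294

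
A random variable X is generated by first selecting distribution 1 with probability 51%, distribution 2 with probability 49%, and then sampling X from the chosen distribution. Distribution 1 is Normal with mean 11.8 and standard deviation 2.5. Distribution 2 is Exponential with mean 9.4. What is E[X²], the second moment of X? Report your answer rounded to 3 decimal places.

For each component E[X²] = Var + (mean)², giving 1: 145.49; 2: 176.72.
Overall E[X²] = 0.51·145.49 + 0.49·176.72 = 160.793.

160.793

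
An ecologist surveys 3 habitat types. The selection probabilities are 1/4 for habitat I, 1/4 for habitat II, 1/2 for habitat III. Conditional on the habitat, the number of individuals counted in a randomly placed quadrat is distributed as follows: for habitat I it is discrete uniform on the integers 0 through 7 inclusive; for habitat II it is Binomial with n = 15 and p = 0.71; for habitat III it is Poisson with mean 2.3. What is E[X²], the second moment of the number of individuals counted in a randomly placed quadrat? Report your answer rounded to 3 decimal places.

For each component E[X²] = Var + (mean)², giving I: 17.5; II: 116.511; III: 7.59.
Overall E[X²] = 0.25·17.5 + 0.25·116.511 + 0.5·7.59 = 37.2977.

37.298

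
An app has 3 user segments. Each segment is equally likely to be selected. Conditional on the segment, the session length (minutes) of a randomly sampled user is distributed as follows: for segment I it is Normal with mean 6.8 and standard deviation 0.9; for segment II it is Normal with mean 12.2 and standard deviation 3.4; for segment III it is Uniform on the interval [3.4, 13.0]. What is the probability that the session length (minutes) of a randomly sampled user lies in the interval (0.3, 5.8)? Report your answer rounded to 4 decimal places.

Conditional on each segment, P(0.3 < X < 5.8): I: 0.13326; II: 0.0296614; III: 0.25.
By total probability, P(0.3 < X < 5.8) = 0.333333·0.13326 + 0.333333·0.0296614 + 0.333333·0.25 = 0.137641.

0.1376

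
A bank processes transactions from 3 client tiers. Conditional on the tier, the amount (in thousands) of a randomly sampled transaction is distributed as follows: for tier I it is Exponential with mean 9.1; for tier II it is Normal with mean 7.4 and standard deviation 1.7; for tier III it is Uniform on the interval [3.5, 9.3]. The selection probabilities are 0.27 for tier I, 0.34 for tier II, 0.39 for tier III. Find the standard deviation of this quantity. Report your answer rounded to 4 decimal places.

5.0597

Per component, I: μ=9.1, E[X²]=165.62; II: μ=7.4, E[X²]=57.65; III: μ=6.4, E[X²]=43.7633.
E[X] = 0.27·9.1 + 0.34·7.4 + 0.39·6.4 = 7.469.
E[X²] = 0.27·165.62 + 0.34·57.65 + 0.39·43.7633 = 81.3861.
Var(X) = E[X²] − (E[X])² = 81.3861 − 55.786 = 25.6001.
SD(X) = √25.6001 = 5.05966.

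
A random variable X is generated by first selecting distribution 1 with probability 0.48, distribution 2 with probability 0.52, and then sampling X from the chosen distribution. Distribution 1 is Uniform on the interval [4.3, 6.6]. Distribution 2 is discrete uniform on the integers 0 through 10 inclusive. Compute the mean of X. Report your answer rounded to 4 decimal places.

5.2160

Component means — 1: 5.45; 2: 5.
E[X] = 0.48·5.45 + 0.52·5 = 5.216.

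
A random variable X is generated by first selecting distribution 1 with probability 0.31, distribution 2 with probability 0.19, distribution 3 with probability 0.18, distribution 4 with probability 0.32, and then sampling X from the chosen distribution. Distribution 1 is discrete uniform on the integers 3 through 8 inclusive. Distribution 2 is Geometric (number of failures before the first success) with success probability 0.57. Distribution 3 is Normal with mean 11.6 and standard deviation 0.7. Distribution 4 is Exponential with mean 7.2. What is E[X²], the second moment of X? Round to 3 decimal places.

For each component E[X²] = Var + (mean)², giving 1: 33.1667; 2: 1.89258; 3: 135.05; 4: 103.68.
Overall E[X²] = 0.31·33.1667 + 0.19·1.89258 + 0.18·135.05 + 0.32·103.68 = 68.1279.

68.128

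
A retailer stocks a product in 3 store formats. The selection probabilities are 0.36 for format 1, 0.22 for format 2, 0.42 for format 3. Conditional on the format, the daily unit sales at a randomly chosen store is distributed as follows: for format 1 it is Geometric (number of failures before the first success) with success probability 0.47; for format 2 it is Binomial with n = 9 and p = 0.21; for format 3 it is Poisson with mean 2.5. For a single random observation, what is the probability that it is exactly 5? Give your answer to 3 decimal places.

Conditional on each format, P(X = 5): 1: 0.0196552; 2: 0.0200436; 3: 0.0668009.
By total probability, P(X = 5) = 0.36·0.0196552 + 0.22·0.0200436 + 0.42·0.0668009 = 0.0395419.

0.040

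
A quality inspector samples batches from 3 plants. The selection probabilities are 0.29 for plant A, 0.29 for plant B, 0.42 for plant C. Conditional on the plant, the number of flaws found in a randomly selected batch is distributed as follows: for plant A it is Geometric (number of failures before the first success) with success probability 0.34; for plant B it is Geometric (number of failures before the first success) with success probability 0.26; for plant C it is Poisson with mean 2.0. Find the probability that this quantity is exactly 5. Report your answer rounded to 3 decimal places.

Conditional on each plant, P(X = 5): A: 0.0425793; B: 0.0576942; C: 0.0360894.
By total probability, P(X = 5) = 0.29·0.0425793 + 0.29·0.0576942 + 0.42·0.0360894 = 0.0442369.

0.044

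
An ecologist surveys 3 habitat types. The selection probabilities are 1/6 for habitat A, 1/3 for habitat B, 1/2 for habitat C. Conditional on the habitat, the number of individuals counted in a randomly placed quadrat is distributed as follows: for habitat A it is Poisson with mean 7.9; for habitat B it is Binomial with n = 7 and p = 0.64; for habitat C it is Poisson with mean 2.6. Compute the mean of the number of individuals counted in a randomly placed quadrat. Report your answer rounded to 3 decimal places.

4.110

Component means — A: 7.9; B: 4.48; C: 2.6.
E[X] = 0.166667·7.9 + 0.333333·4.48 + 0.5·2.6 = 4.11.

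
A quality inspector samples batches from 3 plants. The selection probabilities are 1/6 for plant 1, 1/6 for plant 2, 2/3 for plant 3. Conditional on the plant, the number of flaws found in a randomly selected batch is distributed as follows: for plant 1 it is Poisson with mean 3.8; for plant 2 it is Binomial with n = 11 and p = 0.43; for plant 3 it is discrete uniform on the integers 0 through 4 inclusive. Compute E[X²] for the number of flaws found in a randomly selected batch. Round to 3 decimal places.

11.218

For each component E[X²] = Var + (mean)², giving 1: 18.24; 2: 25.069; 3: 6.
Overall E[X²] = 0.166667·18.24 + 0.166667·25.069 + 0.666667·6 = 11.2182.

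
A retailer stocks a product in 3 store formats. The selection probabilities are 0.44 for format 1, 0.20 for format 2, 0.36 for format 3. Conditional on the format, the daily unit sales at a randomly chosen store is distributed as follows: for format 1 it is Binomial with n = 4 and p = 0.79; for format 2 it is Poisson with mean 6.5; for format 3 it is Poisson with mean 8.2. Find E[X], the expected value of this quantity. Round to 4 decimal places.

5.6424

Component means — 1: 3.16; 2: 6.5; 3: 8.2.
E[X] = 0.44·3.16 + 0.2·6.5 + 0.36·8.2 = 5.6424.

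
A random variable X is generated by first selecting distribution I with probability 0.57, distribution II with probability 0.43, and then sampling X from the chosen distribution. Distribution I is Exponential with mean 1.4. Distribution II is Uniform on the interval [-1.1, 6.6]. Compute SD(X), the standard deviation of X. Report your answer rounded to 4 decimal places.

1.9205

Per component, I: μ=1.4, E[X²]=3.92; II: μ=2.75, E[X²]=12.5033.
E[X] = 0.57·1.4 + 0.43·2.75 = 1.9805.
E[X²] = 0.57·3.92 + 0.43·12.5033 = 7.61083.
Var(X) = E[X²] − (E[X])² = 7.61083 − 3.92238 = 3.68845.
SD(X) = √3.68845 = 1.92053.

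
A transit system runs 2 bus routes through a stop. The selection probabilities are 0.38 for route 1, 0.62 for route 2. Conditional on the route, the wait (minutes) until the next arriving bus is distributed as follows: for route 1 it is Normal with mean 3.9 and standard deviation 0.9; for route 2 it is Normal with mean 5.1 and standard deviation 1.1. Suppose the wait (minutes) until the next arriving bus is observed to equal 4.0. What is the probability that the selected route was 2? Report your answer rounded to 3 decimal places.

0.449

Likelihoods f(4.0 | ·): 1: 0.440541; 2: 0.219973.
Posterior ∝ prior × likelihood. Numerator for 2: 0.62·0.219973 = 0.136383.
Normalizing constant: 0.38·0.440541 + 0.62·0.219973 = 0.303789.
P(2 | observation) = 0.136383 / 0.303789 = 0.448941.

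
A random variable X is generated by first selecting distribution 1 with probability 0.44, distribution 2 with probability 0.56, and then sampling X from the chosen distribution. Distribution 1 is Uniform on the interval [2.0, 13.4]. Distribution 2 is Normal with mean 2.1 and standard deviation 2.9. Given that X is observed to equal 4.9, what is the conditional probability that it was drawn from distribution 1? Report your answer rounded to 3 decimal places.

Likelihoods f(4.9 | ·): 1: 0.0877193; 2: 0.0863142.
Posterior ∝ prior × likelihood. Numerator for 1: 0.44·0.0877193 = 0.0385965.
Normalizing constant: 0.44·0.0877193 + 0.56·0.0863142 = 0.0869324.
P(1 | observation) = 0.0385965 / 0.0869324 = 0.443983.

0.444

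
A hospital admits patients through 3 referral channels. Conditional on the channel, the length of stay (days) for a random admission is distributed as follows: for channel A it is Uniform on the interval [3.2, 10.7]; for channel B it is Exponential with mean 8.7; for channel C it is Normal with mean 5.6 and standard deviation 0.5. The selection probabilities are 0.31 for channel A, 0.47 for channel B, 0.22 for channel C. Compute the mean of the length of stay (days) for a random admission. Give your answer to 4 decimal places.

7.4755

Component means — A: 6.95; B: 8.7; C: 5.6.
E[X] = 0.31·6.95 + 0.47·8.7 + 0.22·5.6 = 7.4755.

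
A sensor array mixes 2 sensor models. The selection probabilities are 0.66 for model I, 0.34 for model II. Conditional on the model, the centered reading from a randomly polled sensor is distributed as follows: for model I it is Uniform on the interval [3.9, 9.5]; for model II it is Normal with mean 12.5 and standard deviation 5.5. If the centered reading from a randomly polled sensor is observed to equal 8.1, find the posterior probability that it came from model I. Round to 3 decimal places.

Likelihoods f(8.1 | ·): I: 0.178571; II: 0.0526712.
Posterior ∝ prior × likelihood. Numerator for I: 0.66·0.178571 = 0.117857.
Normalizing constant: 0.66·0.178571 + 0.34·0.0526712 = 0.135765.
P(I | observation) = 0.117857 / 0.135765 = 0.868094.

0.868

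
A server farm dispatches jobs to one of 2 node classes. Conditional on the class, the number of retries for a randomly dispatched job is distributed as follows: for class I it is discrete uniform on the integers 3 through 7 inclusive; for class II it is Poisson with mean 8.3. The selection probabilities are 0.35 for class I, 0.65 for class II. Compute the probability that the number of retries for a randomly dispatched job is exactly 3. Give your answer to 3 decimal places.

Conditional on each class, P(X = 3): I: 0.2; II: 0.0236831.
By total probability, P(X = 3) = 0.35·0.2 + 0.65·0.0236831 = 0.085394.

0.085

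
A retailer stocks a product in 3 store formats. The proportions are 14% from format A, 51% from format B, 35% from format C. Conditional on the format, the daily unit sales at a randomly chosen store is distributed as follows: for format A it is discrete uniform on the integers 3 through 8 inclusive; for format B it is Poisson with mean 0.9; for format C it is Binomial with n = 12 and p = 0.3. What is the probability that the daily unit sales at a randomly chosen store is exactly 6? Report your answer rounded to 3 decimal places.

Conditional on each format, P(X = 6): A: 0.166667; B: 0.000300094; C: 0.0792479.
By total probability, P(X = 6) = 0.14·0.166667 + 0.51·0.000300094 + 0.35·0.0792479 = 0.0512231.

0.051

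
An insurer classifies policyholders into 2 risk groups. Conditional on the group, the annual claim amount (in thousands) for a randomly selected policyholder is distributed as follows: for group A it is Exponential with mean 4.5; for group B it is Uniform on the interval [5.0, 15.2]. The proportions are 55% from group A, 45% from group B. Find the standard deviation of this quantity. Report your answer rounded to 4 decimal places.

Per component, A: μ=4.5, E[X²]=40.5; B: μ=10.1, E[X²]=110.68.
E[X] = 0.55·4.5 + 0.45·10.1 = 7.02.
E[X²] = 0.55·40.5 + 0.45·110.68 = 72.081.
Var(X) = E[X²] − (E[X])² = 72.081 − 49.2804 = 22.8006.
SD(X) = √22.8006 = 4.775.

4.7750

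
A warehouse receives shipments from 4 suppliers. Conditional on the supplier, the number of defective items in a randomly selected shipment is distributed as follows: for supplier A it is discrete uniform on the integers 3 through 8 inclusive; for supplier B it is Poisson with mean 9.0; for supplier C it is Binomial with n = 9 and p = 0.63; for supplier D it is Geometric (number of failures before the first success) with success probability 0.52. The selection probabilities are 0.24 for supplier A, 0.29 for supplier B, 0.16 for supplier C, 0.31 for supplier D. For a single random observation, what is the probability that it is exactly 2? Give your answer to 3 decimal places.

Conditional on each supplier, P(X = 2): A: 0; B: 0.0049981; C: 0.0135642; D: 0.119808.
By total probability, P(X = 2) = 0.24·0 + 0.29·0.0049981 + 0.16·0.0135642 + 0.31·0.119808 = 0.0407602.

0.041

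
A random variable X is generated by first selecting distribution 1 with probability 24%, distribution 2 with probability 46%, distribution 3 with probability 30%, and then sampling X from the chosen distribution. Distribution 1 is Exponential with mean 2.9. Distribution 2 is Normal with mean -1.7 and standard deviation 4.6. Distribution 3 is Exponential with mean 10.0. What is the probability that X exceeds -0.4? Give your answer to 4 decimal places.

Conditional on each component, P(X > -0.4): 1: 1; 2: 0.388738; 3: 1.
By total probability, P(X > -0.4) = 0.24·1 + 0.46·0.388738 + 0.3·1 = 0.71882.

0.7188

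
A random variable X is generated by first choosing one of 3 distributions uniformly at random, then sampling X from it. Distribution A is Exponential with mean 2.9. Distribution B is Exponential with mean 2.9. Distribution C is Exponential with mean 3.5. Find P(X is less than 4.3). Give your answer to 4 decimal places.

0.7511

Conditional on each component, P(X < 4.3): A: 0.772989; B: 0.772989; C: 0.70729.
By total probability, P(X < 4.3) = 0.333333·0.772989 + 0.333333·0.772989 + 0.333333·0.70729 = 0.751089.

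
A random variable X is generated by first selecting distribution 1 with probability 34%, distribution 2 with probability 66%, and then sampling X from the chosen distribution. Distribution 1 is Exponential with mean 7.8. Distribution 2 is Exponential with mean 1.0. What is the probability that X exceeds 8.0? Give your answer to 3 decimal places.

0.122

Conditional on each component, P(X > 8.0): 1: 0.358567; 2: 0.000335463.
By total probability, P(X > 8.0) = 0.34·0.358567 + 0.66·0.000335463 = 0.122134.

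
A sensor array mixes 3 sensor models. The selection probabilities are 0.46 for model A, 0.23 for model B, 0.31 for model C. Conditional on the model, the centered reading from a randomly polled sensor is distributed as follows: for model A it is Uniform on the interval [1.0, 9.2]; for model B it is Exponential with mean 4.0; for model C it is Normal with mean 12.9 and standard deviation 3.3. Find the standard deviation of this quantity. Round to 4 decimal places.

Per component, A: μ=5.1, E[X²]=31.6133; B: μ=4, E[X²]=32; C: μ=12.9, E[X²]=177.3.
E[X] = 0.46·5.1 + 0.23·4 + 0.31·12.9 = 7.265.
E[X²] = 0.46·31.6133 + 0.23·32 + 0.31·177.3 = 76.8651.
Var(X) = E[X²] − (E[X])² = 76.8651 − 52.7802 = 24.0849.
SD(X) = √24.0849 = 4.90764.

4.9076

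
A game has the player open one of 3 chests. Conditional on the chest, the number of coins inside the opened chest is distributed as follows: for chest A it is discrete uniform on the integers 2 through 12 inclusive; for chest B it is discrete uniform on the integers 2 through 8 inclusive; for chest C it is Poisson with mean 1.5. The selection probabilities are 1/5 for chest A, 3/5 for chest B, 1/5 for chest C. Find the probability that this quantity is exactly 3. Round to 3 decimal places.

0.129

Conditional on each chest, P(X = 3): A: 0.0909091; B: 0.142857; C: 0.125511.
By total probability, P(X = 3) = 0.2·0.0909091 + 0.6·0.142857 + 0.2·0.125511 = 0.128998.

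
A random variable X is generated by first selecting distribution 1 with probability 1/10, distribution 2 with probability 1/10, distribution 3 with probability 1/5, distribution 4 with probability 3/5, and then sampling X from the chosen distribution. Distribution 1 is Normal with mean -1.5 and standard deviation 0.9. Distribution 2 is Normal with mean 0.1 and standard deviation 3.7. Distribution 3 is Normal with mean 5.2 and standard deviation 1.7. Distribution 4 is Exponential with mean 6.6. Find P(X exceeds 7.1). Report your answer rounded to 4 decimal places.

Conditional on each component, P(X > 7.1): 1: 0; 2: 0.0292527; 3: 0.131859; 4: 0.341039.
By total probability, P(X > 7.1) = 0.1·0 + 0.1·0.0292527 + 0.2·0.131859 + 0.6·0.341039 = 0.233921.

0.2339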